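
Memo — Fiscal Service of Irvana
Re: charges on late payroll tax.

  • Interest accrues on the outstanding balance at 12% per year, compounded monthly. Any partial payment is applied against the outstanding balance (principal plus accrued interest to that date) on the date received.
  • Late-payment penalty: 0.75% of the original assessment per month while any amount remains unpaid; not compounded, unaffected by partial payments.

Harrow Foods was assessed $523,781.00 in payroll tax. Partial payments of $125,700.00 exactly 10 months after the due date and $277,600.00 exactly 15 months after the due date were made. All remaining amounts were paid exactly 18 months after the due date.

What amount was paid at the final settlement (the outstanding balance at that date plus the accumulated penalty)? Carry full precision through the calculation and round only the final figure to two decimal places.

Monthly rate = 12% ÷ 12 = 1%
Balance at month 10: $523,781.0000 × (1 + 0.01)^10 = $578,580.0815…
After $125,700.00 payment: $578,580.0815… − $125,700.00 = $452,880.0815…
Balance at month 15: $452,880.0815… × (1 + 0.01)^5 = $475,981.5171…
After $277,600.00 payment: $475,981.5171… − $277,600.00 = $198,381.5171…
Balance at month 18: $198,381.5171… × (1 + 0.01)^3 = $204,392.6755…
Penalty: 18 × 0.75% × $523,781.00 = $70,710.44…
Final settlement = outstanding balance + penalty = $204,392.6755… + $70,710.44… = $275,103.11

$275,103.11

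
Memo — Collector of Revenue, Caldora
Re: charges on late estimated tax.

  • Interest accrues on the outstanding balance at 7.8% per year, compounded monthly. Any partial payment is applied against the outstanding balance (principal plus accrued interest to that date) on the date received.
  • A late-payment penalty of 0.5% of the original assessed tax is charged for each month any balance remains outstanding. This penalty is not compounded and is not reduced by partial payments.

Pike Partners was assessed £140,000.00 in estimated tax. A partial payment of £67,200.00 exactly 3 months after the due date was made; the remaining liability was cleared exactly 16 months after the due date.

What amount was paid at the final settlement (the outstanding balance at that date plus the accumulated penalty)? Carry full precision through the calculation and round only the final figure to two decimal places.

Monthly rate = 7.8% ÷ 12 = 0.65%
Balance at month 3: £140,000.0000 × (1 + 0.0065)^3 = £142,747.7834…
After £67,200.00 payment: £142,747.7834… − £67,200.00 = £75,547.7834…
Balance at month 16: £75,547.7834… × (1 + 0.0065)^13 = £82,186.5702…
Penalty: 16 × 0.5% × £140,000.00 = £11,200.00
Final settlement = outstanding balance + penalty = £82,186.5702… + £11,200.00 = £93,386.57

£93,386.57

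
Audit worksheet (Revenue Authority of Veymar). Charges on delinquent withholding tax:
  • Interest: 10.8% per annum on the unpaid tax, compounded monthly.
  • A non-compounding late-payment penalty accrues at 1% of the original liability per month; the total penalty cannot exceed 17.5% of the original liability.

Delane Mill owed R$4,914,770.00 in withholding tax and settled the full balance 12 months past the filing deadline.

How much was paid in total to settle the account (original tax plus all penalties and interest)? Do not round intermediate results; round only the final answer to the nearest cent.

R$6,062,416.35

Penalty: 12 × 1% × R$4,914,770.00 = R$589,772.40 (below the 17.5% cap of R$860,084.75)
Interest (10.8%/yr ÷ 12 = 0.9%/month): R$4,914,770.00 × ((1 + 0.009)^12 − 1) = R$557,873.9452…
Total = R$4,914,770.00 + R$589,772.4000 + R$557,873.9452… = R$6,062,416.35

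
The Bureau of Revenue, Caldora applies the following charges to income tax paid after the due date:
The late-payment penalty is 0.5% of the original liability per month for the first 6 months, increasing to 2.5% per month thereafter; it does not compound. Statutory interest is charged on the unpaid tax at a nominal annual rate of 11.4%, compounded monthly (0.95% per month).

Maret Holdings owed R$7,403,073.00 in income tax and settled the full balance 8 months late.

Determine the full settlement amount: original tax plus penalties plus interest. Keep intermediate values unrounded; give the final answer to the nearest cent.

Penalty, months 1–6: 6 × 0.5% × R$7,403,073.00 = R$222,092.19
Penalty, months 7–8: 2 × 2.5% × R$7,403,073.00 = R$370,153.65
Interest: R$7,403,073.00 × ((1 + 0.0095)^8 − 1) = R$7,403,073.00 × 0.0785756… = R$581,700.8103…
Total = R$7,403,073.00 + R$592,245.8400 + R$581,700.8103… = R$8,577,019.65

R$8,577,019.65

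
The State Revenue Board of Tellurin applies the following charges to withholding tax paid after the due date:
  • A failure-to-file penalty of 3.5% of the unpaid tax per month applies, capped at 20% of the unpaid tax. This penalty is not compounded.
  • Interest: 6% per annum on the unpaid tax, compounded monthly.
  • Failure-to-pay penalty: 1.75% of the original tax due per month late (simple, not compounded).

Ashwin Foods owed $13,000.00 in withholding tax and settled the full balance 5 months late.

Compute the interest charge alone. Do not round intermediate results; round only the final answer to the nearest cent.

Interest (6%/yr ÷ 12 = 0.5%/month): $13,000.00 × ((1 + 0.005)^5 − 1) = $328.2663…

$328.27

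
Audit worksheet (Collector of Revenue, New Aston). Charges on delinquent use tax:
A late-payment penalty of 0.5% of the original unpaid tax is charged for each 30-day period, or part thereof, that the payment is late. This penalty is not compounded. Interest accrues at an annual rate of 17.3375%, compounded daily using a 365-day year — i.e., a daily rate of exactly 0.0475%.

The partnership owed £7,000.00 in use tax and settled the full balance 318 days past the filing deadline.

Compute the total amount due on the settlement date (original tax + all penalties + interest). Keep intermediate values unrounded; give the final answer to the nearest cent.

£8,526.09

Penalty periods: ⌈318/30⌉ = 11; penalty = 11 × 0.5% × £7,000.00 = £385.00
Interest: £7,000.00 × ((1 + 0.000475)^318 − 1) = £7,000.00 × 0.16301310… = £1,141.0917…
Total = £7,000.00 + £385.0000 + £1,141.0917… = £8,526.09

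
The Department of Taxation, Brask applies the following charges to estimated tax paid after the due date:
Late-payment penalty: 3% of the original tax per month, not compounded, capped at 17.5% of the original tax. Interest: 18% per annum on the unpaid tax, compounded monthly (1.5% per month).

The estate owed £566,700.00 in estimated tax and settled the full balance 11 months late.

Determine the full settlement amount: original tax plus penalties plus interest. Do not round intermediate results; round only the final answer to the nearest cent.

Penalty (uncapped): 11 × 3% × £566,700.00 = £187,011.00; cap = 17.5% × £566,700.00 = £99,172.50 → penalty = £99,172.50
Interest: £566,700.00 × ((1 + 0.015)^11 − 1) = £566,700.00 × 0.1779489… = £100,843.6628…
Total = £566,700.00 + £99,172.5000 + £100,843.6628… = £766,716.16

£766,716.16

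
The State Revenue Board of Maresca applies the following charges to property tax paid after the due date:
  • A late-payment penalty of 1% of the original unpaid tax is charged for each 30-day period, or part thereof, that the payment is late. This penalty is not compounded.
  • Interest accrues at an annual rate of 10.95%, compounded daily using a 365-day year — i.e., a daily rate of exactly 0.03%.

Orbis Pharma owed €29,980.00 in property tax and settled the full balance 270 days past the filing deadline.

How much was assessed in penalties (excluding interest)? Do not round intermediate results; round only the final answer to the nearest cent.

Penalty periods: ⌈270/30⌉ = 9; penalty = 9 × 1% × €29,980.00 = €2,698.20

€2,698.20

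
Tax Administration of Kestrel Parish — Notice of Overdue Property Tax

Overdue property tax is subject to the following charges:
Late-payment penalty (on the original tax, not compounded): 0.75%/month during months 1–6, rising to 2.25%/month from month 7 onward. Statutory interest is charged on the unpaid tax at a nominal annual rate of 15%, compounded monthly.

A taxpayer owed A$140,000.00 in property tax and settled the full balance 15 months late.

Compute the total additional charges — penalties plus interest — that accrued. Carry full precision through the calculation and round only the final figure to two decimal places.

Penalty, months 1–6: 6 × 0.75% × A$140,000.00 = A$6,300.00
Penalty, months 7–15: 9 × 2.25% × A$140,000.00 = A$28,350.00
Interest (15%/yr ÷ 12 = 1.25%/month): A$140,000.00 × ((1 + 0.0125)^15 − 1) = A$28,676.0856…
Penalties + interest = A$34,650.0000 + A$28,676.0856… = A$63,326.09

A$63,326.09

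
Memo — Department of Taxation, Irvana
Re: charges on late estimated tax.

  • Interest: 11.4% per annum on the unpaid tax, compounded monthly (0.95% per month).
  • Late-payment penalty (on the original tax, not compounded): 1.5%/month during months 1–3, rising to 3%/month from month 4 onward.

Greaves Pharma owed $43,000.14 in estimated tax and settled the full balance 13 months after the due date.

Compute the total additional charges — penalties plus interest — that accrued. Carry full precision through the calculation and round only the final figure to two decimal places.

Penalty, months 1–3: 3 × 1.5% × $43,000.14 = $1,935.01…
Penalty, months 4–13: 10 × 3% × $43,000.14 = $12,900.04…
Interest: $43,000.14 × ((1 + 0.0095)^13 − 1) = $43,000.14 × 0.1307906… = $5,624.0156…
Penalties + interest = $14,835.0483 + $5,624.0156… = $20,459.06

$20,459.06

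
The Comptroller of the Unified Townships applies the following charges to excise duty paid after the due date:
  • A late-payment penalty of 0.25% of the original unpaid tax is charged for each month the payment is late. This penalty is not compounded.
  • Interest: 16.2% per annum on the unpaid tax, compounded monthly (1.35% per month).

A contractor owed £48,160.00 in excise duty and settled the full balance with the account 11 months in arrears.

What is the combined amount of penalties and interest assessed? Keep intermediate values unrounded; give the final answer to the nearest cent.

Late-payment penalty = 0.25% × £48,160.00 × 11 mo = £1,324.40
Interest: £48,160.00 × ((1 + 0.0135)^11 − 1) = £48,160.00 × 0.1589409… = £7,654.5929…
Penalties + interest = £1,324.4000 + £7,654.5929… = £8,978.99

£8,978.99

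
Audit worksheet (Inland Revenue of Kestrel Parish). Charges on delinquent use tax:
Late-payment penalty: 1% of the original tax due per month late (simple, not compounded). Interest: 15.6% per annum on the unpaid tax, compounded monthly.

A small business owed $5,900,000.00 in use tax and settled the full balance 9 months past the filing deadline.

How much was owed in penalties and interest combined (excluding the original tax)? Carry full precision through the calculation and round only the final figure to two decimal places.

Late-payment penalty: 9 × 1% × $5,900,000.00 = $531,000.00
Interest (15.6%/yr ÷ 12 = 1.3%/month): $5,900,000.00 × ((1 + 0.013)^9 − 1) = $727,305.9439…
Penalties + interest = $531,000.0000 + $727,305.9439… = $1,258,305.94

$1,258,305.94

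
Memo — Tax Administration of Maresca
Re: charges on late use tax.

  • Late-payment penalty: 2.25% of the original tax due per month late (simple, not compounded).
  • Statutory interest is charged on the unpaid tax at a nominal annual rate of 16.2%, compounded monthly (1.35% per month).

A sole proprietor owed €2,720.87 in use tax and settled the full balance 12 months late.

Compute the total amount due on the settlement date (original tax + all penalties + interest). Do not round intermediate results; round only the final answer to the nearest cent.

Late-payment penalty: 12 × 2.25% × €2,720.87 = €734.63…
Interest: €2,720.87 × ((1 + 0.0135)^12 − 1) = €2,720.87 × 0.1745866… = €475.0274…
Total = €2,720.87 + €734.6349 + €475.0274… = €3,930.53

€3,930.53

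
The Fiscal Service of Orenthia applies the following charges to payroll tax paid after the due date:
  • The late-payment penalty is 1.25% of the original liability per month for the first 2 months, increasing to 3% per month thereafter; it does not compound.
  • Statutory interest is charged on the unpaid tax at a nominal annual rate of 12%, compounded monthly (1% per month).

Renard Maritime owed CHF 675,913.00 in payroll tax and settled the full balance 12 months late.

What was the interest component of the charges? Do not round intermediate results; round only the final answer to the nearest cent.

CHF 85,722.69

Interest: CHF 675,913.00 × ((1 + 0.01)^12 − 1) = CHF 675,913.00 × 0.1268250… = CHF 85,722.6866…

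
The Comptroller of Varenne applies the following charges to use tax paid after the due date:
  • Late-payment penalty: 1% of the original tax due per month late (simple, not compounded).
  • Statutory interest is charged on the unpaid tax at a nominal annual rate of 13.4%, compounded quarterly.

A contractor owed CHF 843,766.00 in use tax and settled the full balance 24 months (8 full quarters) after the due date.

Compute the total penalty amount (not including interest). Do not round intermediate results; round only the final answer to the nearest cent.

CHF 202,503.84

Late-payment penalty: 24 × 1% × CHF 843,766.00 = CHF 202,503.84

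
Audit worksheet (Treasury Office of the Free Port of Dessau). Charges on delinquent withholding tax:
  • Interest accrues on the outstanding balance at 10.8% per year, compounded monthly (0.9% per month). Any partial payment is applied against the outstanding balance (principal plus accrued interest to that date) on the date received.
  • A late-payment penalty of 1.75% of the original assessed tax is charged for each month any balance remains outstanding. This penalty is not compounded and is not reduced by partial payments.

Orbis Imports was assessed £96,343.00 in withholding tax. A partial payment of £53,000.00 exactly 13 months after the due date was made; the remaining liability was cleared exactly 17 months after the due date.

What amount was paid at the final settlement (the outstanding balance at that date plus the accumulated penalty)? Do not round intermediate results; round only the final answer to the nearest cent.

£85,922.22

Balance at month 13: £96,343.0000 × (1 + 0.009)^13 = £108,244.3724…
After £53,000.00 payment: £108,244.3724… − £53,000.00 = £55,244.3724…
Balance at month 17: £55,244.3724… × (1 + 0.009)^4 = £57,260.1800…
Penalty: 17 × 1.75% × £96,343.00 = £28,662.04…
Final settlement = outstanding balance + penalty = £57,260.1800… + £28,662.04… = £85,922.22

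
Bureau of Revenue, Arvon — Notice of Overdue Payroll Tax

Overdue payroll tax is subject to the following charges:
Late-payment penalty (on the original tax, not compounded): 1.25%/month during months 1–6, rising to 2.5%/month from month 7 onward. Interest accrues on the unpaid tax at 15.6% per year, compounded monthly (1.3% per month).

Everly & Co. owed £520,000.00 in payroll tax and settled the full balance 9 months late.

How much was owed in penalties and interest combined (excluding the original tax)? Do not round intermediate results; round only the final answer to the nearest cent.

Penalty, months 1–6: 6 × 1.25% × £520,000.00 = £39,000.00
Penalty, months 7–9: 3 × 2.5% × £520,000.00 = £39,000.00
Interest: £520,000.00 × ((1 + 0.013)^9 − 1) = £520,000.00 × 0.1232722… = £64,101.5408…
Penalties + interest = £78,000.0000 + £64,101.5408… = £142,101.54

£142,101.54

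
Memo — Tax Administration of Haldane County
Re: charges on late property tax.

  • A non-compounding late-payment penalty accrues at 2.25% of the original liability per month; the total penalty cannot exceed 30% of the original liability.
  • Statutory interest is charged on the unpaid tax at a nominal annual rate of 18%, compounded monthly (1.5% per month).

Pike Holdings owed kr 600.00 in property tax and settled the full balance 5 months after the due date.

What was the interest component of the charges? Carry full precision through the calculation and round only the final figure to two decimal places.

kr 46.37

Interest: kr 600.00 × ((1 + 0.015)^5 − 1) = kr 600.00 × 0.0772840… = kr 46.3704…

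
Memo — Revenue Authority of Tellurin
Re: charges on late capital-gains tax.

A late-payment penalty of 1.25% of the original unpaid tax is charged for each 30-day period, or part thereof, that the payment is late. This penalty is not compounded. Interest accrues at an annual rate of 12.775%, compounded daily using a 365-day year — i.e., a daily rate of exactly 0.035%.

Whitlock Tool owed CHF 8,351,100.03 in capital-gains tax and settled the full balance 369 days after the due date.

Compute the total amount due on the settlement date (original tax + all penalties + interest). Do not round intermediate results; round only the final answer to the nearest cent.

Penalty periods: ⌈369/30⌉ = 13; penalty = 13 × 1.25% × CHF 8,351,100.03 = CHF 1,357,053.75…
Interest: CHF 8,351,100.03 × ((1 + 0.00035)^369 − 1) = CHF 8,351,100.03 × 0.13783508… = CHF 1,151,074.5382…
Total = CHF 8,351,100.03 + CHF 1,357,053.7549… + CHF 1,151,074.5382… = CHF 10,859,228.32

CHF 10,859,228.32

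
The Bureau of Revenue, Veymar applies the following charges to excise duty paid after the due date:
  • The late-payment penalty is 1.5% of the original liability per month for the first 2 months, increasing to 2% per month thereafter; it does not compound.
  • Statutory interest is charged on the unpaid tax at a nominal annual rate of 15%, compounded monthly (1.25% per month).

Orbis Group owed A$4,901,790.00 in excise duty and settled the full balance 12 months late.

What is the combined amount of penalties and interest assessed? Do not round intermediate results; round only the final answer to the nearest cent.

A$1,915,396.59

Penalty, months 1–2: 2 × 1.5% × A$4,901,790.00 = A$147,053.70
Penalty, months 3–12: 10 × 2% × A$4,901,790.00 = A$980,358.00
Interest: A$4,901,790.00 × ((1 + 0.0125)^12 − 1) = A$4,901,790.00 × 0.1607545… = A$787,984.8874…
Penalties + interest = A$1,127,411.7000 + A$787,984.8874… = A$1,915,396.59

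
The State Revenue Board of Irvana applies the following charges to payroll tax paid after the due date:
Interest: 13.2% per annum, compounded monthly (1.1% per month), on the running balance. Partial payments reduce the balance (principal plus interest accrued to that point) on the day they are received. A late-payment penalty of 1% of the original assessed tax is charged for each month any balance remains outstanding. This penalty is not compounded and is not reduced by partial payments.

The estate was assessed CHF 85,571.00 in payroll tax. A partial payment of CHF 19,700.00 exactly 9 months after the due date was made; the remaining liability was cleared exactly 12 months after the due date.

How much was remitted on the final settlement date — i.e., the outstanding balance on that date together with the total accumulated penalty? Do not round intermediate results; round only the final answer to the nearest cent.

CHF 87,486.67

Balance at month 9: CHF 85,571.0000 × (1 + 0.011)^9 = CHF 94,425.0031…
After CHF 19,700.00 payment: CHF 94,425.0031… − CHF 19,700.00 = CHF 74,725.0031…
Balance at month 12: CHF 74,725.0031… × (1 + 0.011)^3 = CHF 77,218.1528…
Penalty: 12 × 1% × CHF 85,571.00 = CHF 10,268.52
Final settlement = outstanding balance + penalty = CHF 77,218.1528… + CHF 10,268.52 = CHF 87,486.67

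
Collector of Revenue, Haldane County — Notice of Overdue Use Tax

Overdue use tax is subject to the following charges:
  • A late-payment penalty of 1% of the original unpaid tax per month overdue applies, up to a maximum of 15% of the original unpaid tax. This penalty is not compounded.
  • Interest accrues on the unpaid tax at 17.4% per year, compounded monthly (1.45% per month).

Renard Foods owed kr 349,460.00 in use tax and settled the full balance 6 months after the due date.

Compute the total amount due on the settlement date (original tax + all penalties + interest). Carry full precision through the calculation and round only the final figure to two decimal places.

Penalty: 6 × 1% × kr 349,460.00 = kr 20,967.60 (below the 15% cap of kr 52,419.00)
Interest: kr 349,460.00 × ((1 + 0.0145)^6 − 1) = kr 349,460.00 × 0.0902154… = kr 31,526.6700…
Total = kr 349,460.00 + kr 20,967.6000 + kr 31,526.6700… = kr 401,954.27

kr 401,954.27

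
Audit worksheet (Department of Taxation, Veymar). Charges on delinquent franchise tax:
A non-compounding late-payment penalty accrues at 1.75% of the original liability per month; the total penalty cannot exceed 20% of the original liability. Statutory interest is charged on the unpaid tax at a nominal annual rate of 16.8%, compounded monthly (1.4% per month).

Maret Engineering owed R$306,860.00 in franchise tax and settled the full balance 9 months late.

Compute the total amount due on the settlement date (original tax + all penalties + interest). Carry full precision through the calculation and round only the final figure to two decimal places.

Penalty: 9 × 1.75% × R$306,860.00 = R$48,330.45 (below the 20% cap of R$61,372.00)
Interest: R$306,860.00 × ((1 + 0.014)^9 − 1) = R$306,860.00 × 0.1332914… = R$40,901.8005…
Total = R$306,860.00 + R$48,330.4500 + R$40,901.8005… = R$396,092.25

R$396,092.25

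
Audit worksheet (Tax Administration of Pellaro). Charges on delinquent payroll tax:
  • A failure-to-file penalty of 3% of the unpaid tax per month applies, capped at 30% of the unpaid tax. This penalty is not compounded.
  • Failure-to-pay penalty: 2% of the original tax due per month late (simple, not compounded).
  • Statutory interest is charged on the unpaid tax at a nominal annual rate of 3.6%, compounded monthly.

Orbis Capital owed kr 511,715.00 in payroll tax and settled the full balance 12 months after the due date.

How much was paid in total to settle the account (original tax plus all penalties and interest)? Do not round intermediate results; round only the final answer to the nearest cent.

kr 806,769.86

Failure-to-file: 12 × 3% × kr 511,715.00 = kr 184,217.40, capped at 30% × kr 511,715.00 = kr 153,514.50
Failure-to-pay penalty: 12 × 2% × kr 511,715.00 = kr 122,811.60
Interest (3.6%/yr ÷ 12 = 0.3%/month): kr 511,715.00 × ((1 + 0.003)^12 − 1) = kr 18,728.7589…
Total = kr 511,715.00 + kr 276,326.1000 + kr 18,728.7589… = kr 806,769.86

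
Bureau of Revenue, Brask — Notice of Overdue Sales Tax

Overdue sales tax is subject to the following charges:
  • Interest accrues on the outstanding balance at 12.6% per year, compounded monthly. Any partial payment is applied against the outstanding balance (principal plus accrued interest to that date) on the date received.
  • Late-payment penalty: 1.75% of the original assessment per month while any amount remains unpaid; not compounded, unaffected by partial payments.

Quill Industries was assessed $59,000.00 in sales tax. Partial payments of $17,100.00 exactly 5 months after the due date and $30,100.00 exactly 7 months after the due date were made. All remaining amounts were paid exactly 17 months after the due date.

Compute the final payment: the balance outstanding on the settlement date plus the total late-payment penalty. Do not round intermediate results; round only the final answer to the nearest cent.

$35,219.26

Monthly rate = 12.6% ÷ 12 = 1.05%
Balance at month 5: $59,000.0000 × (1 + 0.0105)^5 = $62,163.2341…
After $17,100.00 payment: $62,163.2341… − $17,100.00 = $45,063.2341…
Balance at month 7: $45,063.2341… × (1 + 0.0105)^2 = $46,014.5302…
After $30,100.00 payment: $46,014.5302… − $30,100.00 = $15,914.5302…
Balance at month 17: $15,914.5302… × (1 + 0.0105)^10 = $17,666.7638…
Penalty: 17 × 1.75% × $59,000.00 = $17,552.50
Final settlement = outstanding balance + penalty = $17,666.7638… + $17,552.50 = $35,219.26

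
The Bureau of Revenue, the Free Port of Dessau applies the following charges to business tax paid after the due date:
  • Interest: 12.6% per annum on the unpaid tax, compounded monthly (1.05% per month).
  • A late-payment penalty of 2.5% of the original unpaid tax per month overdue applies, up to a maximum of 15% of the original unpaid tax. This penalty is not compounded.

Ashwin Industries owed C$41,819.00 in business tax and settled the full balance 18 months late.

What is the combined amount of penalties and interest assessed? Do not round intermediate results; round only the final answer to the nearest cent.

Penalty (uncapped): 18 × 2.5% × C$41,819.00 = C$18,818.55; cap = 15% × C$41,819.00 = C$6,272.85 → penalty = C$6,272.85
Interest: C$41,819.00 × ((1 + 0.0105)^18 − 1) = C$41,819.00 × 0.2068512… = C$8,650.3097…
Penalties + interest = C$6,272.8500 + C$8,650.3097… = C$14,923.16

C$14,923.16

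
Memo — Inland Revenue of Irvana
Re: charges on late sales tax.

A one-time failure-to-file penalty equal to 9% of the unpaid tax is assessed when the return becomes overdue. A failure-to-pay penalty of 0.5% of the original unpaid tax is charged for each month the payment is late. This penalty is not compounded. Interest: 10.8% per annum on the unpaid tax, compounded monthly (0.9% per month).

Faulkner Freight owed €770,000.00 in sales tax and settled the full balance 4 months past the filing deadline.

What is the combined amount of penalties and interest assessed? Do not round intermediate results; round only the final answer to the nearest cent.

Failure-to-file penalty: 9% × €770,000.00 = €69,300.00
Failure-to-pay penalty: 4 × 0.5% × €770,000.00 = €15,400.00
Interest: €770,000.00 × ((1 + 0.009)^4 − 1) = €770,000.00 × 0.0364889… = €28,096.4704…
Penalties + interest = €84,700.0000 + €28,096.4704… = €112,796.47

€112,796.47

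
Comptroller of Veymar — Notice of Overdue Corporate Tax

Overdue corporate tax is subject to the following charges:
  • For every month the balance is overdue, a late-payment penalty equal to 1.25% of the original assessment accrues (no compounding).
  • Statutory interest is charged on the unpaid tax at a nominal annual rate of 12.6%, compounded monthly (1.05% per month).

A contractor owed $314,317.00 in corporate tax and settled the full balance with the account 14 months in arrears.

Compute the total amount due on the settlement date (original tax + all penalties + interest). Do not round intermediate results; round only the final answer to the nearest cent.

Late-payment penalty = 1.25% × $314,317.00 × 14 mo = $55,005.48…
Interest: $314,317.00 × ((1 + 0.0105)^14 − 1) = $314,317.00 × 0.1574666… = $49,494.4143…
Total = $314,317.00 + $55,005.4750 + $49,494.4143… = $418,816.89

$418,816.89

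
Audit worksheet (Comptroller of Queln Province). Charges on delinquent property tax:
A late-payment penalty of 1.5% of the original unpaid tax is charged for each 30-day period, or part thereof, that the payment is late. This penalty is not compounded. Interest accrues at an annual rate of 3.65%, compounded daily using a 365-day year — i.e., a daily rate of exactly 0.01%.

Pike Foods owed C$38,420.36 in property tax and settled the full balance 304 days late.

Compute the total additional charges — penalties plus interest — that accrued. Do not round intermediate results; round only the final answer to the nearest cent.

C$7,525.21

Penalty periods: ⌈304/30⌉ = 11; penalty = 11 × 1.5% × C$38,420.36 = C$6,339.36…
Interest: C$38,420.36 × ((1 + 0.0001)^304 − 1) = C$38,420.36 × 0.03086523… = C$1,185.8533…
Penalties + interest = C$6,339.3594 + C$1,185.8533… = C$7,525.21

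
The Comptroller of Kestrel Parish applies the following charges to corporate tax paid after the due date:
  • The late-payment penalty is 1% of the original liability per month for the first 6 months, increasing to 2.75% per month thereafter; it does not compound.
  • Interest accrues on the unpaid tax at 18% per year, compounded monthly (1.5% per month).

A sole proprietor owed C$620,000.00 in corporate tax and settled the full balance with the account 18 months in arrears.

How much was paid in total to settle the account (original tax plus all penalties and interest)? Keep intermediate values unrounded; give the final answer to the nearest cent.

C$1,052,351.19

Penalty, months 1–6: 6 × 1% × C$620,000.00 = C$37,200.00
Penalty, months 7–18: 12 × 2.75% × C$620,000.00 = C$204,600.00
Interest: C$620,000.00 × ((1 + 0.015)^18 − 1) = C$620,000.00 × 0.3073406… = C$190,551.1942…
Total = C$620,000.00 + C$241,800.0000 + C$190,551.1942… = C$1,052,351.19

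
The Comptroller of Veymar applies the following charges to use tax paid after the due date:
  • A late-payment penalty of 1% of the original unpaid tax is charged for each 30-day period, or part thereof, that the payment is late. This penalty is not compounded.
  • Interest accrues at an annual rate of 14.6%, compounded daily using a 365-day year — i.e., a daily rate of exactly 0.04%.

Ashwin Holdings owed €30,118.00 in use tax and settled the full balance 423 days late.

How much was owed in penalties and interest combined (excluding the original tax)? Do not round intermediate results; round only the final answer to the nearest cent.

€10,068.96

Penalty periods: ⌈423/30⌉ = 15; penalty = 15 × 1% × €30,118.00 = €4,517.70
Interest: €30,118.00 × ((1 + 0.0004)^423 − 1) = €30,118.00 × 0.18431692… = €5,551.2570…
Penalties + interest = €4,517.7000 + €5,551.2570… = €10,068.96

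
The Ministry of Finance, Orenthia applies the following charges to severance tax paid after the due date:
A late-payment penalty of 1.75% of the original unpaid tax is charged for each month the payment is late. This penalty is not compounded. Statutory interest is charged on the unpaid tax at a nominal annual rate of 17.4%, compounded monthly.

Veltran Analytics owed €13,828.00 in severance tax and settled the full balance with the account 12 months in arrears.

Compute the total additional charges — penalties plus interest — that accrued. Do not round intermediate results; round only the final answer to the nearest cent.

Late-payment penalty = 1.75% × €13,828.00 × 12 mo = €2,903.88
Interest (17.4%/yr ÷ 12 = 1.45%/month): €13,828.00 × ((1 + 0.0145)^12 − 1) = €2,607.5404…
Penalties + interest = €2,903.8800 + €2,607.5404… = €5,511.42

€5,511.42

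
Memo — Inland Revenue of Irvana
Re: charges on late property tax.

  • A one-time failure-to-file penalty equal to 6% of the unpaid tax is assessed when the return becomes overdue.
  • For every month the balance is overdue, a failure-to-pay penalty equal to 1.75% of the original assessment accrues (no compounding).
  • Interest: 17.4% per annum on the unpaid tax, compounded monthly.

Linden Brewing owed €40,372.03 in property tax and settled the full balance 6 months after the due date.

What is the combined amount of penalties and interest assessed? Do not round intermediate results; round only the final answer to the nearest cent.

Failure-to-file penalty: 6% × €40,372.03 = €2,422.32…
Failure-to-pay penalty = 1.75% × €40,372.03 × 6 mo = €4,239.06…
Interest (17.4%/yr ÷ 12 = 1.45%/month): €40,372.03 × ((1 + 0.0145)^6 − 1) = €3,642.1784…
Penalties + interest = €6,661.3850… + €3,642.1784… = €10,303.56

€10,303.56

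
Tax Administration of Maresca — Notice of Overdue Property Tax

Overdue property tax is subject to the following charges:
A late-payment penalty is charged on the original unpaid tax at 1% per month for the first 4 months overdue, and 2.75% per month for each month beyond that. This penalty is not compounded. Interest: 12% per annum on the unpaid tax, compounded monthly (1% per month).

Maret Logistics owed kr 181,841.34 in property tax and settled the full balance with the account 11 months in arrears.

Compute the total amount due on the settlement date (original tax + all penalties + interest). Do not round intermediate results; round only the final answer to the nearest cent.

Penalty, months 1–4: 4 × 1% × kr 181,841.34 = kr 7,273.65…
Penalty, months 5–11: 7 × 2.75% × kr 181,841.34 = kr 35,004.46…
Interest: kr 181,841.34 × ((1 + 0.01)^11 − 1) = kr 181,841.34 × 0.1156683… = kr 21,033.2872…
Total = kr 181,841.34 + kr 42,278.1116… + kr 21,033.2872… = kr 245,152.74

kr 245,152.74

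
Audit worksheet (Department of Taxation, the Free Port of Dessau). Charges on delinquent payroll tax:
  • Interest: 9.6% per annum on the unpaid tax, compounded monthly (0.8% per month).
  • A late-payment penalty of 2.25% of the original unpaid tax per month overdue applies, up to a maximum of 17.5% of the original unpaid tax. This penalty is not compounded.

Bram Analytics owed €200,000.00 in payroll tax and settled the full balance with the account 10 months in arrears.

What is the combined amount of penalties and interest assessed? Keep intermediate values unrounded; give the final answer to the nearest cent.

€51,588.46

Penalty (uncapped): 10 × 2.25% × €200,000.00 = €45,000.00; cap = 17.5% × €200,000.00 = €35,000.00 → penalty = €35,000.00
Interest: €200,000.00 × ((1 + 0.008)^10 − 1) = €200,000.00 × 0.0829423… = €16,588.4617…
Penalties + interest = €35,000.0000 + €16,588.4617… = €51,588.46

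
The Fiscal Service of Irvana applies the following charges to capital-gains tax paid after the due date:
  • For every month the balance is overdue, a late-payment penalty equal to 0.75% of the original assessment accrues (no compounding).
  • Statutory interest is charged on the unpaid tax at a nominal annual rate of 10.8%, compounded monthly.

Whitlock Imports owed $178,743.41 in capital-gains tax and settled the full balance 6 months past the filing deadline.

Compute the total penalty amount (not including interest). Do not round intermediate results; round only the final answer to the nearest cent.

Late-payment penalty = 0.75% × $178,743.41 × 6 mo = $8,043.45…

$8,043.45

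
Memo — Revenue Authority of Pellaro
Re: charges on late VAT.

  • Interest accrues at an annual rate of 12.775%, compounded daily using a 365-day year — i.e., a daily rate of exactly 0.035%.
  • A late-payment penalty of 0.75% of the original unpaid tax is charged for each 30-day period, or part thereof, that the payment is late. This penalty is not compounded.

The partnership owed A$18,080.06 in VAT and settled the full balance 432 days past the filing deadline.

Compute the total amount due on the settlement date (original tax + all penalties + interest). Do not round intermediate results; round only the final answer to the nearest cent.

Penalty periods: ⌈432/30⌉ = 15; penalty = 15 × 0.75% × A$18,080.06 = A$2,034.01…
Interest: A$18,080.06 × ((1 + 0.00035)^432 − 1) = A$18,080.06 × 0.16319851… = A$2,950.6388…
Total = A$18,080.06 + A$2,034.0068… + A$2,950.6388… = A$23,064.71

A$23,064.71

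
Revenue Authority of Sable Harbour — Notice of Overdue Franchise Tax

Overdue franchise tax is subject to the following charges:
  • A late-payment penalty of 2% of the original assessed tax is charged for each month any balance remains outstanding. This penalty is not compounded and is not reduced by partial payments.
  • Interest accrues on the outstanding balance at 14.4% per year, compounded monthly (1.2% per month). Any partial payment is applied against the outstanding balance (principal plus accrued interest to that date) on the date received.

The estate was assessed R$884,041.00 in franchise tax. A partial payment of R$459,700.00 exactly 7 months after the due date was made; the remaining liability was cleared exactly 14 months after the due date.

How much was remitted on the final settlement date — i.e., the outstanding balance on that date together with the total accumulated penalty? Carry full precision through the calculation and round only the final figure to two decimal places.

R$792,517.62

Balance at month 7: R$884,041.0000 × (1 + 0.012)^7 = R$961,027.8970…
After R$459,700.00 payment: R$961,027.8970… − R$459,700.00 = R$501,327.8970…
Balance at month 14: R$501,327.8970… × (1 + 0.012)^7 = R$544,986.1427…
Penalty: 14 × 2% × R$884,041.00 = R$247,531.48
Final settlement = outstanding balance + penalty = R$544,986.1427… + R$247,531.48 = R$792,517.62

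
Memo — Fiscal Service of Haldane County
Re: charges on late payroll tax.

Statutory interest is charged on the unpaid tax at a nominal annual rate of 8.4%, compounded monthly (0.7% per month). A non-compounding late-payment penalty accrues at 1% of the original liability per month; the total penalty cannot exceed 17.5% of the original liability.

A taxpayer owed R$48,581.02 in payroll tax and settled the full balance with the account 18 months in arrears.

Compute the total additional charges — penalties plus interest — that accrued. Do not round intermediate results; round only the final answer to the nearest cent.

Penalty (uncapped): 18 × 1% × R$48,581.02 = R$8,744.58…; cap = 17.5% × R$48,581.02 = R$8,501.68… → penalty = R$8,501.68…
Interest: R$48,581.02 × ((1 + 0.007)^18 − 1) = R$48,581.02 × 0.1337844… = R$6,499.3817…
Penalties + interest = R$8,501.6785 + R$6,499.3817… = R$15,001.06

R$15,001.06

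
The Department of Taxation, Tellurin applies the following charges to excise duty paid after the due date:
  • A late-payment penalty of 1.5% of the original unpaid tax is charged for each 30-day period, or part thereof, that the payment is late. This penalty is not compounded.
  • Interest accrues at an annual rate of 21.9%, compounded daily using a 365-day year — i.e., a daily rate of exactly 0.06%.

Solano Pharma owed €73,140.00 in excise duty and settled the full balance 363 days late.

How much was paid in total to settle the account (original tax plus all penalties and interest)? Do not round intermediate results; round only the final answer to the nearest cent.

Penalty periods: ⌈363/30⌉ = 13; penalty = 13 × 1.5% × €73,140.00 = €14,262.30
Interest: €73,140.00 × ((1 + 0.0006)^363 − 1) = €73,140.00 × 0.24325717… = €17,791.8294…
Total = €73,140.00 + €14,262.3000 + €17,791.8294… = €105,194.13

€105,194.13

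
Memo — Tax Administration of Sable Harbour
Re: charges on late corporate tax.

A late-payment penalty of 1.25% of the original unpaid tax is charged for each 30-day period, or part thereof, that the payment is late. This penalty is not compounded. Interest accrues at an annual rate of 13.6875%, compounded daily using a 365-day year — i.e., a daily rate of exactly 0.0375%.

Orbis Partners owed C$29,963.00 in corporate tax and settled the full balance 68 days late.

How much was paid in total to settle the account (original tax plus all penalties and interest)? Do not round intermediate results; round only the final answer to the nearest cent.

C$31,860.35

Penalty periods: ⌈68/30⌉ = 3; penalty = 3 × 1.25% × C$29,963.00 = C$1,123.61…
Interest: C$29,963.00 × ((1 + 0.000375)^68 − 1) = C$29,963.00 × 0.02582300… = C$773.7346…
Total = C$29,963.00 + C$1,123.6125 + C$773.7346… = C$31,860.35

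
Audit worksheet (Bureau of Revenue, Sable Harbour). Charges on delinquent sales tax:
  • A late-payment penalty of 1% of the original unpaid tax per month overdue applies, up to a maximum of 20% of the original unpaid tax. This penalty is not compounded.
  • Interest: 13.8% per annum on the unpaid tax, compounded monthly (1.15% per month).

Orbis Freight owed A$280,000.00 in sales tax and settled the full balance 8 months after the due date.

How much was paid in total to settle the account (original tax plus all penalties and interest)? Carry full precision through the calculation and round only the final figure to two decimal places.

A$329,221.03

Penalty: 8 × 1% × A$280,000.00 = A$22,400.00 (below the 20% cap of A$56,000.00)
Interest: A$280,000.00 × ((1 + 0.0115)^8 − 1) = A$280,000.00 × 0.0957894… = A$26,821.0333…
Total = A$280,000.00 + A$22,400.0000 + A$26,821.0333… = A$329,221.03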